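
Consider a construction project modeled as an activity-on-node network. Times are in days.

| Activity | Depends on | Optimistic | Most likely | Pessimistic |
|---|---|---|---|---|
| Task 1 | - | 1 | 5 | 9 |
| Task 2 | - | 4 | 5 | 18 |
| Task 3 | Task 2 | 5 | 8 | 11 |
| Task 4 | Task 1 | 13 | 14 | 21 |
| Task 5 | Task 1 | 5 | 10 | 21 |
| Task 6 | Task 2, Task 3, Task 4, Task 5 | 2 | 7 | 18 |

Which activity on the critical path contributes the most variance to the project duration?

Task 6

te_Task 1 = (1 + 4·5 + 9)/6 = 30/6 = 5; σ²_Task 1 = ((9−1)/6)² = 1.778
te_Task 2 = (4 + 4·5 + 18)/6 = 42/6 = 7; σ²_Task 2 = ((18−4)/6)² = 5.444
te_Task 3 = (5 + 4·8 + 11)/6 = 48/6 = 8; σ²_Task 3 = ((11−5)/6)² = 1.000
te_Task 4 = (13 + 4·14 + 21)/6 = 90/6 = 15; σ²_Task 4 = ((21−13)/6)² = 1.778
te_Task 5 = (5 + 4·10 + 21)/6 = 66/6 = 11; σ²_Task 5 = ((21−5)/6)² = 7.111
te_Task 6 = (2 + 4·7 + 18)/6 = 48/6 = 8; σ²_Task 6 = ((18−2)/6)² = 7.111

Forward pass:
ES_Task 1 = 0; EF_Task 1 = 5
ES_Task 2 = 0; EF_Task 2 = 7
ES_Task 3 = 7; EF_Task 3 = 7+8 = 15
ES_Task 4 = 5; EF_Task 4 = 5+15 = 20
ES_Task 5 = 5; EF_Task 5 = 5+11 = 16
ES_Task 6 = max(EF_Task 2=7, EF_Task 3=15, EF_Task 4=20, EF_Task 5=16) = 20; EF_Task 6 = 20+8 = 28
Expected project duration μ = 28 days. Critical path: Task 1 → Task 4 → Task 6.

Variances on critical path: σ²_Task 1=1.778, σ²_Task 4=1.778, σ²_Task 6=7.111.
Largest is σ²_Task 6 = 7.111.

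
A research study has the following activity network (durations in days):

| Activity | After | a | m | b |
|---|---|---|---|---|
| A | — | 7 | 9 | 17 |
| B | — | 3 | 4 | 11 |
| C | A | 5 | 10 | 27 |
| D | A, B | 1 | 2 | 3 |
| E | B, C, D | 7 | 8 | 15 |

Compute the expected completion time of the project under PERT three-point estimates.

31 days

te_A = (7 + 4·9 + 17)/6 = 60/6 = 10
te_B = (3 + 4·4 + 11)/6 = 30/6 = 5
te_C = (5 + 4·10 + 27)/6 = 72/6 = 12
te_D = (1 + 4·2 + 3)/6 = 12/6 = 2
te_E = (7 + 4·8 + 15)/6 = 54/6 = 9

Forward pass:
ES_A = 0; EF_A = 10
ES_B = 0; EF_B = 5
ES_C = 10; EF_C = 10+12 = 22
ES_D = max(EF_A=10, EF_B=5) = 10; EF_D = 10+2 = 12
ES_E = max(EF_B=5, EF_C=22, EF_D=12) = 22; EF_E = 22+9 = 31
Expected project duration μ = 31 days. Critical path: A → C → E.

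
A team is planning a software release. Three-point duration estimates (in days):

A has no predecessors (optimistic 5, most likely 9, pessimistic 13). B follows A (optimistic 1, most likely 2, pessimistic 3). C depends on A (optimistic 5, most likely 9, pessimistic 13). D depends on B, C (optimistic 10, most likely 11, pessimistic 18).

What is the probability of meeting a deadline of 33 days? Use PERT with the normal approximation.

te_A = (5 + 4·9 + 13)/6 = 54/6 = 9; σ²_A = ((13−5)/6)² = 1.778
te_B = (1 + 4·2 + 3)/6 = 12/6 = 2; σ²_B = ((3−1)/6)² = 0.111
te_C = (5 + 4·9 + 13)/6 = 54/6 = 9; σ²_C = ((13−5)/6)² = 1.778
te_D = (10 + 4·11 + 18)/6 = 72/6 = 12; σ²_D = ((18−10)/6)² = 1.778

Forward pass:
ES_A = 0; EF_A = 9
ES_B = 9; EF_B = 9+2 = 11
ES_C = 9; EF_C = 9+9 = 18
ES_D = max(EF_B=11, EF_C=18) = 18; EF_D = 18+12 = 30
Expected project duration μ = 30 days. Critical path: A → C → D.

Variance along critical path = 1.778 + 1.778 + 1.778 = 5.333; σ = √5.333 = 2.309 days.
Z = (33 − 30) / 2.309 = 1.299
P(T ≤ 33) = Φ(1.299) ≈ 0.903

0.903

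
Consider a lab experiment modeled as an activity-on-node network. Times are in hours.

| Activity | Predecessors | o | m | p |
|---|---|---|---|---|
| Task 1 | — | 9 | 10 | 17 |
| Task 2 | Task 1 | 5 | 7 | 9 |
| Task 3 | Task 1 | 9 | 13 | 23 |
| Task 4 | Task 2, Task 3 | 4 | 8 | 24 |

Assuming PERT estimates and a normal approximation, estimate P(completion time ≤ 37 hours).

te_Task 1 = (9 + 4·10 + 17)/6 = 66/6 = 11; σ²_Task 1 = ((17−9)/6)² = 1.778
te_Task 2 = (5 + 4·7 + 9)/6 = 42/6 = 7; σ²_Task 2 = ((9−5)/6)² = 0.444
te_Task 3 = (9 + 4·13 + 23)/6 = 84/6 = 14; σ²_Task 3 = ((23−9)/6)² = 5.444
te_Task 4 = (4 + 4·8 + 24)/6 = 60/6 = 10; σ²_Task 4 = ((24−4)/6)² = 11.111

Forward pass:
ES_Task 1 = 0; EF_Task 1 = 11
ES_Task 2 = 11; EF_Task 2 = 11+7 = 18
ES_Task 3 = 11; EF_Task 3 = 11+14 = 25
ES_Task 4 = max(EF_Task 2=18, EF_Task 3=25) = 25; EF_Task 4 = 25+10 = 35
Expected project duration μ = 35 hours. Critical path: Task 1 → Task 3 → Task 4.

Variance along critical path = 1.778 + 5.444 + 11.111 = 18.333; σ = √18.333 = 4.282 hours.
Z = (37 − 35) / 4.282 = 0.467
P(T ≤ 37) = Φ(0.467) ≈ 0.680

0.680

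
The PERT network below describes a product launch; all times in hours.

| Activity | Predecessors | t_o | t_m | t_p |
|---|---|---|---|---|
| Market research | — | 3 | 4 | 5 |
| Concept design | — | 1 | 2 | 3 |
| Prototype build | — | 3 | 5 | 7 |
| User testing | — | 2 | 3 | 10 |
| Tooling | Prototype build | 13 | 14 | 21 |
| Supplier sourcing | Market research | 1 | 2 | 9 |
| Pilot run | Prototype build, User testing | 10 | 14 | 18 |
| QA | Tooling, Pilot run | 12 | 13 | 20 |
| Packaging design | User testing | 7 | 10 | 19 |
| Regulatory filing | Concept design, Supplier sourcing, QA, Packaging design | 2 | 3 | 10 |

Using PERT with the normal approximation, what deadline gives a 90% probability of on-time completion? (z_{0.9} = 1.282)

te_Market research = (3 + 4·4 + 5)/6 = 24/6 = 4; σ²_Market research = ((5−3)/6)² = 0.111
te_Concept design = (1 + 4·2 + 3)/6 = 12/6 = 2; σ²_Concept design = ((3−1)/6)² = 0.111
te_Prototype build = (3 + 4·5 + 7)/6 = 30/6 = 5; σ²_Prototype build = ((7−3)/6)² = 0.444
te_User testing = (2 + 4·3 + 10)/6 = 24/6 = 4; σ²_User testing = ((10−2)/6)² = 1.778
te_Tooling = (13 + 4·14 + 21)/6 = 90/6 = 15; σ²_Tooling = ((21−13)/6)² = 1.778
te_Supplier sourcing = (1 + 4·2 + 9)/6 = 18/6 = 3; σ²_Supplier sourcing = ((9−1)/6)² = 1.778
te_Pilot run = (10 + 4·14 + 18)/6 = 84/6 = 14; σ²_Pilot run = ((18−10)/6)² = 1.778
te_QA = (12 + 4·13 + 20)/6 = 84/6 = 14; σ²_QA = ((20−12)/6)² = 1.778
te_Packaging design = (7 + 4·10 + 19)/6 = 66/6 = 11; σ²_Packaging design = ((19−7)/6)² = 4.000
te_Regulatory filing = (2 + 4·3 + 10)/6 = 24/6 = 4; σ²_Regulatory filing = ((10−2)/6)² = 1.778

Forward pass:
ES_Market research = 0; EF_Market research = 4
ES_Concept design = 0; EF_Concept design = 2
ES_Prototype build = 0; EF_Prototype build = 5
ES_User testing = 0; EF_User testing = 4
ES_Tooling = 5; EF_Tooling = 5+15 = 20
ES_Supplier sourcing = 4; EF_Supplier sourcing = 4+3 = 7
ES_Pilot run = max(EF_Prototype build=5, EF_User testing=4) = 5; EF_Pilot run = 5+14 = 19
ES_QA = max(EF_Tooling=20, EF_Pilot run=19) = 20; EF_QA = 20+14 = 34
ES_Packaging design = 4; EF_Packaging design = 4+11 = 15
ES_Regulatory filing = max(EF_Concept design=2, EF_Supplier sourcing=7, EF_QA=34, EF_Packaging design=15) = 34; EF_Regulatory filing = 34+4 = 38
Expected project duration μ = 38 hours. Critical path: Prototype build → Tooling → QA → Regulatory filing.

Variance along critical path = 0.444 + 1.778 + 1.778 + 1.778 = 5.778; σ = 2.404 hours.
D = μ + z·σ = 38 + 1.282·2.404 = 41.1 hours

41.1 hours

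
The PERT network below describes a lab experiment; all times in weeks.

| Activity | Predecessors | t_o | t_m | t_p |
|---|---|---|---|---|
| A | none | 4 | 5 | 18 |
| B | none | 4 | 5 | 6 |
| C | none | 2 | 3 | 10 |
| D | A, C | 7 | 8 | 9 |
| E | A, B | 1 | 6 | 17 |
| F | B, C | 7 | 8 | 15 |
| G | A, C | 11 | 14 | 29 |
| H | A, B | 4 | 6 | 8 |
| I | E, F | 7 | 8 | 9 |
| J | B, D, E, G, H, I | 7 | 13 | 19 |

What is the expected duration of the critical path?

te_A = (4 + 4·5 + 18)/6 = 42/6 = 7
te_B = (4 + 4·5 + 6)/6 = 30/6 = 5
te_C = (2 + 4·3 + 10)/6 = 24/6 = 4
te_D = (7 + 4·8 + 9)/6 = 48/6 = 8
te_E = (1 + 4·6 + 17)/6 = 42/6 = 7
te_F = (7 + 4·8 + 15)/6 = 54/6 = 9
te_G = (11 + 4·14 + 29)/6 = 96/6 = 16
te_H = (4 + 4·6 + 8)/6 = 36/6 = 6
te_I = (7 + 4·8 + 9)/6 = 48/6 = 8
te_J = (7 + 4·13 + 19)/6 = 78/6 = 13

Forward pass:
ES_A = 0; EF_A = 7
ES_B = 0; EF_B = 5
ES_C = 0; EF_C = 4
ES_D = max(EF_A=7, EF_C=4) = 7; EF_D = 7+8 = 15
ES_E = max(EF_A=7, EF_B=5) = 7; EF_E = 7+7 = 14
ES_F = max(EF_B=5, EF_C=4) = 5; EF_F = 5+9 = 14
ES_G = max(EF_A=7, EF_C=4) = 7; EF_G = 7+16 = 23
ES_H = max(EF_A=7, EF_B=5) = 7; EF_H = 7+6 = 13
ES_I = max(EF_E=14, EF_F=14) = 14; EF_I = 14+8 = 22
ES_J = max(EF_B=5, EF_D=15, EF_E=14, EF_G=23, EF_H=13, EF_I=22) = 23; EF_J = 23+13 = 36
Expected project duration μ = 36 weeks. Critical path: A → G → J.

36 weeks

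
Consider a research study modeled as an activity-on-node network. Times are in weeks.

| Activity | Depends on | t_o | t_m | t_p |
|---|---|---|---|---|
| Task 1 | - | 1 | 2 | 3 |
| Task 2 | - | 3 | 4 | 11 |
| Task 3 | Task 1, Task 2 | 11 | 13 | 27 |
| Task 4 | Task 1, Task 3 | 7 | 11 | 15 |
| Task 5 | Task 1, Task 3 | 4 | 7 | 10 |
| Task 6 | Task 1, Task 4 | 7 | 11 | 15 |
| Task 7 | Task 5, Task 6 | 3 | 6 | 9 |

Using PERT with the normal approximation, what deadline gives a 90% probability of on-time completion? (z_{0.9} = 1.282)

te_Task 1 = (1 + 4·2 + 3)/6 = 12/6 = 2; σ²_Task 1 = ((3−1)/6)² = 0.111
te_Task 2 = (3 + 4·4 + 11)/6 = 30/6 = 5; σ²_Task 2 = ((11−3)/6)² = 1.778
te_Task 3 = (11 + 4·13 + 27)/6 = 90/6 = 15; σ²_Task 3 = ((27−11)/6)² = 7.111
te_Task 4 = (7 + 4·11 + 15)/6 = 66/6 = 11; σ²_Task 4 = ((15−7)/6)² = 1.778
te_Task 5 = (4 + 4·7 + 10)/6 = 42/6 = 7; σ²_Task 5 = ((10−4)/6)² = 1.000
te_Task 6 = (7 + 4·11 + 15)/6 = 66/6 = 11; σ²_Task 6 = ((15−7)/6)² = 1.778
te_Task 7 = (3 + 4·6 + 9)/6 = 36/6 = 6; σ²_Task 7 = ((9−3)/6)² = 1.000

Forward pass:
ES_Task 1 = 0; EF_Task 1 = 2
ES_Task 2 = 0; EF_Task 2 = 5
ES_Task 3 = max(EF_Task 1=2, EF_Task 2=5) = 5; EF_Task 3 = 5+15 = 20
ES_Task 4 = max(EF_Task 1=2, EF_Task 3=20) = 20; EF_Task 4 = 20+11 = 31
ES_Task 5 = max(EF_Task 1=2, EF_Task 3=20) = 20; EF_Task 5 = 20+7 = 27
ES_Task 6 = max(EF_Task 1=2, EF_Task 4=31) = 31; EF_Task 6 = 31+11 = 42
ES_Task 7 = max(EF_Task 5=27, EF_Task 6=42) = 42; EF_Task 7 = 42+6 = 48
Expected project duration μ = 48 weeks. Critical path: Task 2 → Task 3 → Task 4 → Task 6 → Task 7.

Variance along critical path = 1.778 + 7.111 + 1.778 + 1.778 + 1.000 = 13.444; σ = 3.667 weeks.
D = μ + z·σ = 48 + 1.282·3.667 = 52.7 weeks

52.7 weeks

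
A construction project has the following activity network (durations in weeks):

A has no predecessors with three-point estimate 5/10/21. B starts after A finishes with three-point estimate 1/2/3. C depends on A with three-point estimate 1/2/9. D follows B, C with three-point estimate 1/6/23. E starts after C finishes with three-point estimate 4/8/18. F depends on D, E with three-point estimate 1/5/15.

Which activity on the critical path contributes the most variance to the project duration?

te_A = (5 + 4·10 + 21)/6 = 66/6 = 11; σ²_A = ((21−5)/6)² = 7.111
te_B = (1 + 4·2 + 3)/6 = 12/6 = 2; σ²_B = ((3−1)/6)² = 0.111
te_C = (1 + 4·2 + 9)/6 = 18/6 = 3; σ²_C = ((9−1)/6)² = 1.778
te_D = (1 + 4·6 + 23)/6 = 48/6 = 8; σ²_D = ((23−1)/6)² = 13.444
te_E = (4 + 4·8 + 18)/6 = 54/6 = 9; σ²_E = ((18−4)/6)² = 5.444
te_F = (1 + 4·5 + 15)/6 = 36/6 = 6; σ²_F = ((15−1)/6)² = 5.444

Forward pass:
ES_A = 0; EF_A = 11
ES_B = 11; EF_B = 11+2 = 13
ES_C = 11; EF_C = 11+3 = 14
ES_D = max(EF_B=13, EF_C=14) = 14; EF_D = 14+8 = 22
ES_E = 14; EF_E = 14+9 = 23
ES_F = max(EF_D=22, EF_E=23) = 23; EF_F = 23+6 = 29
Expected project duration μ = 29 weeks. Critical path: A → C → E → F.

Variances on critical path: σ²_A=7.111, σ²_C=1.778, σ²_E=5.444, σ²_F=5.444.
Largest is σ²_A = 7.111.

A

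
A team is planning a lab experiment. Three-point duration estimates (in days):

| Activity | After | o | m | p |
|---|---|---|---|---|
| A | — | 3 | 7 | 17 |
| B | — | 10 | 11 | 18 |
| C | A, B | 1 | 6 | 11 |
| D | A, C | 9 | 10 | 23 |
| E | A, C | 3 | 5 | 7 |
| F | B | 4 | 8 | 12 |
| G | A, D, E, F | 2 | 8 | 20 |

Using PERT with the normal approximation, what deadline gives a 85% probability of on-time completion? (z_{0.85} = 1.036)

te_A = (3 + 4·7 + 17)/6 = 48/6 = 8; σ²_A = ((17−3)/6)² = 5.444
te_B = (10 + 4·11 + 18)/6 = 72/6 = 12; σ²_B = ((18−10)/6)² = 1.778
te_C = (1 + 4·6 + 11)/6 = 36/6 = 6; σ²_C = ((11−1)/6)² = 2.778
te_D = (9 + 4·10 + 23)/6 = 72/6 = 12; σ²_D = ((23−9)/6)² = 5.444
te_E = (3 + 4·5 + 7)/6 = 30/6 = 5; σ²_E = ((7−3)/6)² = 0.444
te_F = (4 + 4·8 + 12)/6 = 48/6 = 8; σ²_F = ((12−4)/6)² = 1.778
te_G = (2 + 4·8 + 20)/6 = 54/6 = 9; σ²_G = ((20−2)/6)² = 9.000

Forward pass:
ES_A = 0; EF_A = 8
ES_B = 0; EF_B = 12
ES_C = max(EF_A=8, EF_B=12) = 12; EF_C = 12+6 = 18
ES_D = max(EF_A=8, EF_C=18) = 18; EF_D = 18+12 = 30
ES_E = max(EF_A=8, EF_C=18) = 18; EF_E = 18+5 = 23
ES_F = 12; EF_F = 12+8 = 20
ES_G = max(EF_A=8, EF_D=30, EF_E=23, EF_F=20) = 30; EF_G = 30+9 = 39
Expected project duration μ = 39 days. Critical path: B → C → D → G.

Variance along critical path = 1.778 + 2.778 + 5.444 + 9.000 = 19.000; σ = 4.359 days.
D = μ + z·σ = 39 + 1.036·4.359 = 43.5 days

43.5 days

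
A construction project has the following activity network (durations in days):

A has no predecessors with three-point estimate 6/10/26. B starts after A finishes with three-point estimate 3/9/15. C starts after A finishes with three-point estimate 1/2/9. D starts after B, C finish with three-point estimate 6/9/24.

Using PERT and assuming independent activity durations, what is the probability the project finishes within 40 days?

0.948

te_A = (6 + 4·10 + 26)/6 = 72/6 = 12; σ²_A = ((26−6)/6)² = 11.111
te_B = (3 + 4·9 + 15)/6 = 54/6 = 9; σ²_B = ((15−3)/6)² = 4.000
te_C = (1 + 4·2 + 9)/6 = 18/6 = 3; σ²_C = ((9−1)/6)² = 1.778
te_D = (6 + 4·9 + 24)/6 = 66/6 = 11; σ²_D = ((24−6)/6)² = 9.000

Forward pass:
ES_A = 0; EF_A = 12
ES_B = 12; EF_B = 12+9 = 21
ES_C = 12; EF_C = 12+3 = 15
ES_D = max(EF_B=21, EF_C=15) = 21; EF_D = 21+11 = 32
Expected project duration μ = 32 days. Critical path: A → B → D.

Variance along critical path = 11.111 + 4.000 + 9.000 = 24.111; σ = √24.111 = 4.910 days.
Z = (40 − 32) / 4.910 = 1.629
P(T ≤ 40) = Φ(1.629) ≈ 0.948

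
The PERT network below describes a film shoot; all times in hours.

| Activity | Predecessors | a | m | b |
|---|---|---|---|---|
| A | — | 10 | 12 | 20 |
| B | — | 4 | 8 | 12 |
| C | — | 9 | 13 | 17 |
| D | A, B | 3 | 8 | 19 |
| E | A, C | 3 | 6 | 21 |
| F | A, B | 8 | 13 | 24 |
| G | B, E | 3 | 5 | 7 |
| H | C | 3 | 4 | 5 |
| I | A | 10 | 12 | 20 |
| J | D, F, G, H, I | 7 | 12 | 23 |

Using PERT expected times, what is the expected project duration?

40 hours

te_A = (10 + 4·12 + 20)/6 = 78/6 = 13
te_B = (4 + 4·8 + 12)/6 = 48/6 = 8
te_C = (9 + 4·13 + 17)/6 = 78/6 = 13
te_D = (3 + 4·8 + 19)/6 = 54/6 = 9
te_E = (3 + 4·6 + 21)/6 = 48/6 = 8
te_F = (8 + 4·13 + 24)/6 = 84/6 = 14
te_G = (3 + 4·5 + 7)/6 = 30/6 = 5
te_H = (3 + 4·4 + 5)/6 = 24/6 = 4
te_I = (10 + 4·12 + 20)/6 = 78/6 = 13
te_J = (7 + 4·12 + 23)/6 = 78/6 = 13

Forward pass:
ES_A = 0; EF_A = 13
ES_B = 0; EF_B = 8
ES_C = 0; EF_C = 13
ES_D = max(EF_A=13, EF_B=8) = 13; EF_D = 13+9 = 22
ES_E = max(EF_A=13, EF_C=13) = 13; EF_E = 13+8 = 21
ES_F = max(EF_A=13, EF_B=8) = 13; EF_F = 13+14 = 27
ES_G = max(EF_B=8, EF_E=21) = 21; EF_G = 21+5 = 26
ES_H = 13; EF_H = 13+4 = 17
ES_I = 13; EF_I = 13+13 = 26
ES_J = max(EF_D=22, EF_F=27, EF_G=26, EF_H=17, EF_I=26) = 27; EF_J = 27+13 = 40
Expected project duration μ = 40 hours. Critical path: A → F → J.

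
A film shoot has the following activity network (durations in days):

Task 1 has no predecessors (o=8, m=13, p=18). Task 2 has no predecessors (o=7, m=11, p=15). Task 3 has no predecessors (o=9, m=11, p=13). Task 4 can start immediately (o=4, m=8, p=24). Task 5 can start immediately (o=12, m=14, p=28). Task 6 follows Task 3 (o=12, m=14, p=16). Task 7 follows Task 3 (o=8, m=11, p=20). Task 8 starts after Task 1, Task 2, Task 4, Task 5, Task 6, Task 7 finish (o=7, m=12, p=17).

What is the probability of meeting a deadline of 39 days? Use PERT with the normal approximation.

te_Task 1 = (8 + 4·13 + 18)/6 = 78/6 = 13; σ²_Task 1 = ((18−8)/6)² = 2.778
te_Task 2 = (7 + 4·11 + 15)/6 = 66/6 = 11; σ²_Task 2 = ((15−7)/6)² = 1.778
te_Task 3 = (9 + 4·11 + 13)/6 = 66/6 = 11; σ²_Task 3 = ((13−9)/6)² = 0.444
te_Task 4 = (4 + 4·8 + 24)/6 = 60/6 = 10; σ²_Task 4 = ((24−4)/6)² = 11.111
te_Task 5 = (12 + 4·14 + 28)/6 = 96/6 = 16; σ²_Task 5 = ((28−12)/6)² = 7.111
te_Task 6 = (12 + 4·14 + 16)/6 = 84/6 = 14; σ²_Task 6 = ((16−12)/6)² = 0.444
te_Task 7 = (8 + 4·11 + 20)/6 = 72/6 = 12; σ²_Task 7 = ((20−8)/6)² = 4.000
te_Task 8 = (7 + 4·12 + 17)/6 = 72/6 = 12; σ²_Task 8 = ((17−7)/6)² = 2.778

Forward pass:
ES_Task 1 = 0; EF_Task 1 = 13
ES_Task 2 = 0; EF_Task 2 = 11
ES_Task 3 = 0; EF_Task 3 = 11
ES_Task 4 = 0; EF_Task 4 = 10
ES_Task 5 = 0; EF_Task 5 = 16
ES_Task 6 = 11; EF_Task 6 = 11+14 = 25
ES_Task 7 = 11; EF_Task 7 = 11+12 = 23
ES_Task 8 = max(EF_Task 1=13, EF_Task 2=11, EF_Task 4=10, EF_Task 5=16, EF_Task 6=25, EF_Task 7=23) = 25; EF_Task 8 = 25+12 = 37
Expected project duration μ = 37 days. Critical path: Task 3 → Task 6 → Task 8.

Variance along critical path = 0.444 + 0.444 + 2.778 = 3.667; σ = √3.667 = 1.915 days.
Z = (39 − 37) / 1.915 = 1.044
P(T ≤ 39) = Φ(1.044) ≈ 0.852

0.852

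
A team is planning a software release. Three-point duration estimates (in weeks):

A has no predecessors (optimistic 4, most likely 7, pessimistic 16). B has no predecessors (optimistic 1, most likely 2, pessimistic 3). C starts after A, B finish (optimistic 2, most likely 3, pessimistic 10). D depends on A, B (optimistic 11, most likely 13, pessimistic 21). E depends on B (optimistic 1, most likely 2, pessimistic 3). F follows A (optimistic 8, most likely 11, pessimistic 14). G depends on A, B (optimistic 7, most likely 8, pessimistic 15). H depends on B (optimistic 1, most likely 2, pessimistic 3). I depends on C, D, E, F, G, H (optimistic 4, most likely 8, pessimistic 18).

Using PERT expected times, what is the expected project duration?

te_A = (4 + 4·7 + 16)/6 = 48/6 = 8
te_B = (1 + 4·2 + 3)/6 = 12/6 = 2
te_C = (2 + 4·3 + 10)/6 = 24/6 = 4
te_D = (11 + 4·13 + 21)/6 = 84/6 = 14
te_E = (1 + 4·2 + 3)/6 = 12/6 = 2
te_F = (8 + 4·11 + 14)/6 = 66/6 = 11
te_G = (7 + 4·8 + 15)/6 = 54/6 = 9
te_H = (1 + 4·2 + 3)/6 = 12/6 = 2
te_I = (4 + 4·8 + 18)/6 = 54/6 = 9

Forward pass:
ES_A = 0; EF_A = 8
ES_B = 0; EF_B = 2
ES_C = max(EF_A=8, EF_B=2) = 8; EF_C = 8+4 = 12
ES_D = max(EF_A=8, EF_B=2) = 8; EF_D = 8+14 = 22
ES_E = 2; EF_E = 2+2 = 4
ES_F = 8; EF_F = 8+11 = 19
ES_G = max(EF_A=8, EF_B=2) = 8; EF_G = 8+9 = 17
ES_H = 2; EF_H = 2+2 = 4
ES_I = max(EF_C=12, EF_D=22, EF_E=4, EF_F=19, EF_G=17, EF_H=4) = 22; EF_I = 22+9 = 31
Expected project duration μ = 31 weeks. Critical path: A → D → I.

31 weeks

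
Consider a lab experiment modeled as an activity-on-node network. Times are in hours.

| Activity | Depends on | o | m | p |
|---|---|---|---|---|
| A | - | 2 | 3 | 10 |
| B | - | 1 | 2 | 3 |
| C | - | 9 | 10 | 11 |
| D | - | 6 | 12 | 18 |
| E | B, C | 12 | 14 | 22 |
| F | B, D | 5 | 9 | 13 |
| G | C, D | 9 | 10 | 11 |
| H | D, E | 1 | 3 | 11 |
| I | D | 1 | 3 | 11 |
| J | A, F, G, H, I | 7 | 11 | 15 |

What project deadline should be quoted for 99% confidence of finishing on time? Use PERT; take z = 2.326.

46.3 hours

te_A = (2 + 4·3 + 10)/6 = 24/6 = 4; σ²_A = ((10−2)/6)² = 1.778
te_B = (1 + 4·2 + 3)/6 = 12/6 = 2; σ²_B = ((3−1)/6)² = 0.111
te_C = (9 + 4·10 + 11)/6 = 60/6 = 10; σ²_C = ((11−9)/6)² = 0.111
te_D = (6 + 4·12 + 18)/6 = 72/6 = 12; σ²_D = ((18−6)/6)² = 4.000
te_E = (12 + 4·14 + 22)/6 = 90/6 = 15; σ²_E = ((22−12)/6)² = 2.778
te_F = (5 + 4·9 + 13)/6 = 54/6 = 9; σ²_F = ((13−5)/6)² = 1.778
te_G = (9 + 4·10 + 11)/6 = 60/6 = 10; σ²_G = ((11−9)/6)² = 0.111
te_H = (1 + 4·3 + 11)/6 = 24/6 = 4; σ²_H = ((11−1)/6)² = 2.778
te_I = (1 + 4·3 + 11)/6 = 24/6 = 4; σ²_I = ((11−1)/6)² = 2.778
te_J = (7 + 4·11 + 15)/6 = 66/6 = 11; σ²_J = ((15−7)/6)² = 1.778

Forward pass:
ES_A = 0; EF_A = 4
ES_B = 0; EF_B = 2
ES_C = 0; EF_C = 10
ES_D = 0; EF_D = 12
ES_E = max(EF_B=2, EF_C=10) = 10; EF_E = 10+15 = 25
ES_F = max(EF_B=2, EF_D=12) = 12; EF_F = 12+9 = 21
ES_G = max(EF_C=10, EF_D=12) = 12; EF_G = 12+10 = 22
ES_H = max(EF_D=12, EF_E=25) = 25; EF_H = 25+4 = 29
ES_I = 12; EF_I = 12+4 = 16
ES_J = max(EF_A=4, EF_F=21, EF_G=22, EF_H=29, EF_I=16) = 29; EF_J = 29+11 = 40
Expected project duration μ = 40 hours. Critical path: C → E → H → J.

Variance along critical path = 0.111 + 2.778 + 2.778 + 1.778 = 7.444; σ = 2.728 hours.
D = μ + z·σ = 40 + 2.326·2.728 = 46.3 hours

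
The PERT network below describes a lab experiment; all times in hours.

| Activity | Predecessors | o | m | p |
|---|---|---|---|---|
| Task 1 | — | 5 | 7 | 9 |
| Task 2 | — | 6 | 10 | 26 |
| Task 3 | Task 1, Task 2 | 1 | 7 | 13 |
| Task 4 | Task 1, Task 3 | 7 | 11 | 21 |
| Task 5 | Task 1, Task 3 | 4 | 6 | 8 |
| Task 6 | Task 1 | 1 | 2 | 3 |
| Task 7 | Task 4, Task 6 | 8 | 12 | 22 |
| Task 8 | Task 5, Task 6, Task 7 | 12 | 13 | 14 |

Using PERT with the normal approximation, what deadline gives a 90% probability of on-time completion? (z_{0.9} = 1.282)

te_Task 1 = (5 + 4·7 + 9)/6 = 42/6 = 7; σ²_Task 1 = ((9−5)/6)² = 0.444
te_Task 2 = (6 + 4·10 + 26)/6 = 72/6 = 12; σ²_Task 2 = ((26−6)/6)² = 11.111
te_Task 3 = (1 + 4·7 + 13)/6 = 42/6 = 7; σ²_Task 3 = ((13−1)/6)² = 4.000
te_Task 4 = (7 + 4·11 + 21)/6 = 72/6 = 12; σ²_Task 4 = ((21−7)/6)² = 5.444
te_Task 5 = (4 + 4·6 + 8)/6 = 36/6 = 6; σ²_Task 5 = ((8−4)/6)² = 0.444
te_Task 6 = (1 + 4·2 + 3)/6 = 12/6 = 2; σ²_Task 6 = ((3−1)/6)² = 0.111
te_Task 7 = (8 + 4·12 + 22)/6 = 78/6 = 13; σ²_Task 7 = ((22−8)/6)² = 5.444
te_Task 8 = (12 + 4·13 + 14)/6 = 78/6 = 13; σ²_Task 8 = ((14−12)/6)² = 0.111

Forward pass:
ES_Task 1 = 0; EF_Task 1 = 7
ES_Task 2 = 0; EF_Task 2 = 12
ES_Task 3 = max(EF_Task 1=7, EF_Task 2=12) = 12; EF_Task 3 = 12+7 = 19
ES_Task 4 = max(EF_Task 1=7, EF_Task 3=19) = 19; EF_Task 4 = 19+12 = 31
ES_Task 5 = max(EF_Task 1=7, EF_Task 3=19) = 19; EF_Task 5 = 19+6 = 25
ES_Task 6 = 7; EF_Task 6 = 7+2 = 9
ES_Task 7 = max(EF_Task 4=31, EF_Task 6=9) = 31; EF_Task 7 = 31+13 = 44
ES_Task 8 = max(EF_Task 5=25, EF_Task 6=9, EF_Task 7=44) = 44; EF_Task 8 = 44+13 = 57
Expected project duration μ = 57 hours. Critical path: Task 2 → Task 3 → Task 4 → Task 7 → Task 8.

Variance along critical path = 11.111 + 4.000 + 5.444 + 5.444 + 0.111 = 26.111; σ = 5.110 hours.
D = μ + z·σ = 57 + 1.282·5.110 = 63.6 hours

63.6 hours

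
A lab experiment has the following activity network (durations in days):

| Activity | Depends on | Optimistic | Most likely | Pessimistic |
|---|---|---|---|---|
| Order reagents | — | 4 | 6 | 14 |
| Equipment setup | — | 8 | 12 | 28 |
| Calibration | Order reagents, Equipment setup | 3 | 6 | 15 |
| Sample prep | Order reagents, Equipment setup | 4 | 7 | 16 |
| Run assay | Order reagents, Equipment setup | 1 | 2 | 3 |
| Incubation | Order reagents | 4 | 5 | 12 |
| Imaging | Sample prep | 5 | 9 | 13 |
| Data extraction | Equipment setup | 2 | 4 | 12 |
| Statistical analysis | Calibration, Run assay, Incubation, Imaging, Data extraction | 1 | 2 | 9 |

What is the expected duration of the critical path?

34 days

te_Order reagents = (4 + 4·6 + 14)/6 = 42/6 = 7
te_Equipment setup = (8 + 4·12 + 28)/6 = 84/6 = 14
te_Calibration = (3 + 4·6 + 15)/6 = 42/6 = 7
te_Sample prep = (4 + 4·7 + 16)/6 = 48/6 = 8
te_Run assay = (1 + 4·2 + 3)/6 = 12/6 = 2
te_Incubation = (4 + 4·5 + 12)/6 = 36/6 = 6
te_Imaging = (5 + 4·9 + 13)/6 = 54/6 = 9
te_Data extraction = (2 + 4·4 + 12)/6 = 30/6 = 5
te_Statistical analysis = (1 + 4·2 + 9)/6 = 18/6 = 3

Forward pass:
ES_Order reagents = 0; EF_Order reagents = 7
ES_Equipment setup = 0; EF_Equipment setup = 14
ES_Calibration = max(EF_Order reagents=7, EF_Equipment setup=14) = 14; EF_Calibration = 14+7 = 21
ES_Sample prep = max(EF_Order reagents=7, EF_Equipment setup=14) = 14; EF_Sample prep = 14+8 = 22
ES_Run assay = max(EF_Order reagents=7, EF_Equipment setup=14) = 14; EF_Run assay = 14+2 = 16
ES_Incubation = 7; EF_Incubation = 7+6 = 13
ES_Imaging = 22; EF_Imaging = 22+9 = 31
ES_Data extraction = 14; EF_Data extraction = 14+5 = 19
ES_Statistical analysis = max(EF_Calibration=21, EF_Run assay=16, EF_Incubation=13, EF_Imaging=31, EF_Data extraction=19) = 31; EF_Statistical analysis = 31+3 = 34
Expected project duration μ = 34 days. Critical path: Equipment setup → Sample prep → Imaging → Statistical analysis.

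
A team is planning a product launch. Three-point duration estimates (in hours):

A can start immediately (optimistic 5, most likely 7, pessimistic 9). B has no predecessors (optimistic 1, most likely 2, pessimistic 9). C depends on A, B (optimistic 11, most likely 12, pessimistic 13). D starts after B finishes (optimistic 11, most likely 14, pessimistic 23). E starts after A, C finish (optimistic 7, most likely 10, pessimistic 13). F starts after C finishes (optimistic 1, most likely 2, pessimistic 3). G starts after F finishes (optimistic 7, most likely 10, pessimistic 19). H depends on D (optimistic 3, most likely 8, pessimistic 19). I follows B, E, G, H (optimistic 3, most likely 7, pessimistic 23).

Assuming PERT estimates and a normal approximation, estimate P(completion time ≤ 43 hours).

0.693

te_A = (5 + 4·7 + 9)/6 = 42/6 = 7; σ²_A = ((9−5)/6)² = 0.444
te_B = (1 + 4·2 + 9)/6 = 18/6 = 3; σ²_B = ((9−1)/6)² = 1.778
te_C = (11 + 4·12 + 13)/6 = 72/6 = 12; σ²_C = ((13−11)/6)² = 0.111
te_D = (11 + 4·14 + 23)/6 = 90/6 = 15; σ²_D = ((23−11)/6)² = 4.000
te_E = (7 + 4·10 + 13)/6 = 60/6 = 10; σ²_E = ((13−7)/6)² = 1.000
te_F = (1 + 4·2 + 3)/6 = 12/6 = 2; σ²_F = ((3−1)/6)² = 0.111
te_G = (7 + 4·10 + 19)/6 = 66/6 = 11; σ²_G = ((19−7)/6)² = 4.000
te_H = (3 + 4·8 + 19)/6 = 54/6 = 9; σ²_H = ((19−3)/6)² = 7.111
te_I = (3 + 4·7 + 23)/6 = 54/6 = 9; σ²_I = ((23−3)/6)² = 11.111

Forward pass:
ES_A = 0; EF_A = 7
ES_B = 0; EF_B = 3
ES_C = max(EF_A=7, EF_B=3) = 7; EF_C = 7+12 = 19
ES_D = 3; EF_D = 3+15 = 18
ES_E = max(EF_A=7, EF_C=19) = 19; EF_E = 19+10 = 29
ES_F = 19; EF_F = 19+2 = 21
ES_G = 21; EF_G = 21+11 = 32
ES_H = 18; EF_H = 18+9 = 27
ES_I = max(EF_B=3, EF_E=29, EF_G=32, EF_H=27) = 32; EF_I = 32+9 = 41
Expected project duration μ = 41 hours. Critical path: A → C → F → G → I.

Variance along critical path = 0.444 + 0.111 + 0.111 + 4.000 + 11.111 = 15.778; σ = √15.778 = 3.972 hours.
Z = (43 − 41) / 3.972 = 0.504
P(T ≤ 43) = Φ(0.504) ≈ 0.693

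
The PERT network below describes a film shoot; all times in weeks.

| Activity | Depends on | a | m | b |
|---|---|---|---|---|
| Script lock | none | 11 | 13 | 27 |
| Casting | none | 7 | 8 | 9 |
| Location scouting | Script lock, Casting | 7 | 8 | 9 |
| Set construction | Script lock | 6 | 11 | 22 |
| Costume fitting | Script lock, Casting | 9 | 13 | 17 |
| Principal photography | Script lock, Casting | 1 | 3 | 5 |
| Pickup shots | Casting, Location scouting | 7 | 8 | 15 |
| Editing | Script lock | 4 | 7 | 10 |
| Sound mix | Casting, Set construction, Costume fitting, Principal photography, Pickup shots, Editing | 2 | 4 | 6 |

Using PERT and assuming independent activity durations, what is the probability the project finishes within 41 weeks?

0.948

te_Script lock = (11 + 4·13 + 27)/6 = 90/6 = 15; σ²_Script lock = ((27−11)/6)² = 7.111
te_Casting = (7 + 4·8 + 9)/6 = 48/6 = 8; σ²_Casting = ((9−7)/6)² = 0.111
te_Location scouting = (7 + 4·8 + 9)/6 = 48/6 = 8; σ²_Location scouting = ((9−7)/6)² = 0.111
te_Set construction = (6 + 4·11 + 22)/6 = 72/6 = 12; σ²_Set construction = ((22−6)/6)² = 7.111
te_Costume fitting = (9 + 4·13 + 17)/6 = 78/6 = 13; σ²_Costume fitting = ((17−9)/6)² = 1.778
te_Principal photography = (1 + 4·3 + 5)/6 = 18/6 = 3; σ²_Principal photography = ((5−1)/6)² = 0.444
te_Pickup shots = (7 + 4·8 + 15)/6 = 54/6 = 9; σ²_Pickup shots = ((15−7)/6)² = 1.778
te_Editing = (4 + 4·7 + 10)/6 = 42/6 = 7; σ²_Editing = ((10−4)/6)² = 1.000
te_Sound mix = (2 + 4·4 + 6)/6 = 24/6 = 4; σ²_Sound mix = ((6−2)/6)² = 0.444

Forward pass:
ES_Script lock = 0; EF_Script lock = 15
ES_Casting = 0; EF_Casting = 8
ES_Location scouting = max(EF_Script lock=15, EF_Casting=8) = 15; EF_Location scouting = 15+8 = 23
ES_Set construction = 15; EF_Set construction = 15+12 = 27
ES_Costume fitting = max(EF_Script lock=15, EF_Casting=8) = 15; EF_Costume fitting = 15+13 = 28
ES_Principal photography = max(EF_Script lock=15, EF_Casting=8) = 15; EF_Principal photography = 15+3 = 18
ES_Pickup shots = max(EF_Casting=8, EF_Location scouting=23) = 23; EF_Pickup shots = 23+9 = 32
ES_Editing = 15; EF_Editing = 15+7 = 22
ES_Sound mix = max(EF_Casting=8, EF_Set construction=27, EF_Costume fitting=28, EF_Principal photography=18, EF_Pickup shots=32, EF_Editing=22) = 32; EF_Sound mix = 32+4 = 36
Expected project duration μ = 36 weeks. Critical path: Script lock → Location scouting → Pickup shots → Sound mix.

Variance along critical path = 7.111 + 0.111 + 1.778 + 0.444 = 9.444; σ = √9.444 = 3.073 weeks.
Z = (41 − 36) / 3.073 = 1.627
P(T ≤ 41) = Φ(1.627) ≈ 0.948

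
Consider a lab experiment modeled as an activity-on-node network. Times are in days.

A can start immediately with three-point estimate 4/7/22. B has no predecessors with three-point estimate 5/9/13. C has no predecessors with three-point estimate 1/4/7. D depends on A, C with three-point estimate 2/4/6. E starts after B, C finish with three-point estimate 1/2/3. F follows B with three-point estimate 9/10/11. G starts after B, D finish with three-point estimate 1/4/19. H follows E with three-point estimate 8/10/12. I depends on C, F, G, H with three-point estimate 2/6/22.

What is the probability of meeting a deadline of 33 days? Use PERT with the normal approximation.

0.862

te_A = (4 + 4·7 + 22)/6 = 54/6 = 9; σ²_A = ((22−4)/6)² = 9.000
te_B = (5 + 4·9 + 13)/6 = 54/6 = 9; σ²_B = ((13−5)/6)² = 1.778
te_C = (1 + 4·4 + 7)/6 = 24/6 = 4; σ²_C = ((7−1)/6)² = 1.000
te_D = (2 + 4·4 + 6)/6 = 24/6 = 4; σ²_D = ((6−2)/6)² = 0.444
te_E = (1 + 4·2 + 3)/6 = 12/6 = 2; σ²_E = ((3−1)/6)² = 0.111
te_F = (9 + 4·10 + 11)/6 = 60/6 = 10; σ²_F = ((11−9)/6)² = 0.111
te_G = (1 + 4·4 + 19)/6 = 36/6 = 6; σ²_G = ((19−1)/6)² = 9.000
te_H = (8 + 4·10 + 12)/6 = 60/6 = 10; σ²_H = ((12−8)/6)² = 0.444
te_I = (2 + 4·6 + 22)/6 = 48/6 = 8; σ²_I = ((22−2)/6)² = 11.111

Forward pass:
ES_A = 0; EF_A = 9
ES_B = 0; EF_B = 9
ES_C = 0; EF_C = 4
ES_D = max(EF_A=9, EF_C=4) = 9; EF_D = 9+4 = 13
ES_E = max(EF_B=9, EF_C=4) = 9; EF_E = 9+2 = 11
ES_F = 9; EF_F = 9+10 = 19
ES_G = max(EF_B=9, EF_D=13) = 13; EF_G = 13+6 = 19
ES_H = 11; EF_H = 11+10 = 21
ES_I = max(EF_C=4, EF_F=19, EF_G=19, EF_H=21) = 21; EF_I = 21+8 = 29
Expected project duration μ = 29 days. Critical path: B → E → H → I.

Variance along critical path = 1.778 + 0.111 + 0.444 + 11.111 = 13.444; σ = √13.444 = 3.667 days.
Z = (33 − 29) / 3.667 = 1.091
P(T ≤ 33) = Φ(1.091) ≈ 0.862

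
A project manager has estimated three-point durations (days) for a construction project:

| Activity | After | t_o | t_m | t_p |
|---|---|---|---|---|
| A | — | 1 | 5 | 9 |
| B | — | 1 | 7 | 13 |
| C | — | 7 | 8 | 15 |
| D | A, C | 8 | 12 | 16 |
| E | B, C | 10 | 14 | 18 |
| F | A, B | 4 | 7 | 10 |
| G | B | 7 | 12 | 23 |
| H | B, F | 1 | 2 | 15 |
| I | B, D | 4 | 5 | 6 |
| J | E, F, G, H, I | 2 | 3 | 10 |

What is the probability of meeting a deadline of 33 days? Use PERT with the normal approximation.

0.901

te_A = (1 + 4·5 + 9)/6 = 30/6 = 5; σ²_A = ((9−1)/6)² = 1.778
te_B = (1 + 4·7 + 13)/6 = 42/6 = 7; σ²_B = ((13−1)/6)² = 4.000
te_C = (7 + 4·8 + 15)/6 = 54/6 = 9; σ²_C = ((15−7)/6)² = 1.778
te_D = (8 + 4·12 + 16)/6 = 72/6 = 12; σ²_D = ((16−8)/6)² = 1.778
te_E = (10 + 4·14 + 18)/6 = 84/6 = 14; σ²_E = ((18−10)/6)² = 1.778
te_F = (4 + 4·7 + 10)/6 = 42/6 = 7; σ²_F = ((10−4)/6)² = 1.000
te_G = (7 + 4·12 + 23)/6 = 78/6 = 13; σ²_G = ((23−7)/6)² = 7.111
te_H = (1 + 4·2 + 15)/6 = 24/6 = 4; σ²_H = ((15−1)/6)² = 5.444
te_I = (4 + 4·5 + 6)/6 = 30/6 = 5; σ²_I = ((6−4)/6)² = 0.111
te_J = (2 + 4·3 + 10)/6 = 24/6 = 4; σ²_J = ((10−2)/6)² = 1.778

Forward pass:
ES_A = 0; EF_A = 5
ES_B = 0; EF_B = 7
ES_C = 0; EF_C = 9
ES_D = max(EF_A=5, EF_C=9) = 9; EF_D = 9+12 = 21
ES_E = max(EF_B=7, EF_C=9) = 9; EF_E = 9+14 = 23
ES_F = max(EF_A=5, EF_B=7) = 7; EF_F = 7+7 = 14
ES_G = 7; EF_G = 7+13 = 20
ES_H = max(EF_B=7, EF_F=14) = 14; EF_H = 14+4 = 18
ES_I = max(EF_B=7, EF_D=21) = 21; EF_I = 21+5 = 26
ES_J = max(EF_E=23, EF_F=14, EF_G=20, EF_H=18, EF_I=26) = 26; EF_J = 26+4 = 30
Expected project duration μ = 30 days. Critical path: C → D → I → J.

Variance along critical path = 1.778 + 1.778 + 0.111 + 1.778 = 5.444; σ = √5.444 = 2.333 days.
Z = (33 − 30) / 2.333 = 1.286
P(T ≤ 33) = Φ(1.286) ≈ 0.901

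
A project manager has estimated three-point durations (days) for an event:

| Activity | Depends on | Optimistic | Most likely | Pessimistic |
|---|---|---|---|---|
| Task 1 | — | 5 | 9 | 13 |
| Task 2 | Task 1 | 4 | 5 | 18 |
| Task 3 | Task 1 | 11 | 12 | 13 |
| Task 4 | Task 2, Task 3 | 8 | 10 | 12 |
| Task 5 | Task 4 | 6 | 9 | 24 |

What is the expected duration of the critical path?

42 days

te_Task 1 = (5 + 4·9 + 13)/6 = 54/6 = 9
te_Task 2 = (4 + 4·5 + 18)/6 = 42/6 = 7
te_Task 3 = (11 + 4·12 + 13)/6 = 72/6 = 12
te_Task 4 = (8 + 4·10 + 12)/6 = 60/6 = 10
te_Task 5 = (6 + 4·9 + 24)/6 = 66/6 = 11

Forward pass:
ES_Task 1 = 0; EF_Task 1 = 9
ES_Task 2 = 9; EF_Task 2 = 9+7 = 16
ES_Task 3 = 9; EF_Task 3 = 9+12 = 21
ES_Task 4 = max(EF_Task 2=16, EF_Task 3=21) = 21; EF_Task 4 = 21+10 = 31
ES_Task 5 = 31; EF_Task 5 = 31+11 = 42
Expected project duration μ = 42 days. Critical path: Task 1 → Task 3 → Task 4 → Task 5.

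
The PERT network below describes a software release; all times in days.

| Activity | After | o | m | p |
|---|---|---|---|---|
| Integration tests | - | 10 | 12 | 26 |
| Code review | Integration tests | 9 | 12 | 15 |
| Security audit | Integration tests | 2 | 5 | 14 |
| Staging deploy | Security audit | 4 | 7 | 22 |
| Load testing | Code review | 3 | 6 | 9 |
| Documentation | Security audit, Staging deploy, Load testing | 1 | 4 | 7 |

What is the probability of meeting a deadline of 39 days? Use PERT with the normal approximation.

0.827

te_Integration tests = (10 + 4·12 + 26)/6 = 84/6 = 14; σ²_Integration tests = ((26−10)/6)² = 7.111
te_Code review = (9 + 4·12 + 15)/6 = 72/6 = 12; σ²_Code review = ((15−9)/6)² = 1.000
te_Security audit = (2 + 4·5 + 14)/6 = 36/6 = 6; σ²_Security audit = ((14−2)/6)² = 4.000
te_Staging deploy = (4 + 4·7 + 22)/6 = 54/6 = 9; σ²_Staging deploy = ((22−4)/6)² = 9.000
te_Load testing = (3 + 4·6 + 9)/6 = 36/6 = 6; σ²_Load testing = ((9−3)/6)² = 1.000
te_Documentation = (1 + 4·4 + 7)/6 = 24/6 = 4; σ²_Documentation = ((7−1)/6)² = 1.000

Forward pass:
ES_Integration tests = 0; EF_Integration tests = 14
ES_Code review = 14; EF_Code review = 14+12 = 26
ES_Security audit = 14; EF_Security audit = 14+6 = 20
ES_Staging deploy = 20; EF_Staging deploy = 20+9 = 29
ES_Load testing = 26; EF_Load testing = 26+6 = 32
ES_Documentation = max(EF_Security audit=20, EF_Staging deploy=29, EF_Load testing=32) = 32; EF_Documentation = 32+4 = 36
Expected project duration μ = 36 days. Critical path: Integration tests → Code review → Load testing → Documentation.

Variance along critical path = 7.111 + 1.000 + 1.000 + 1.000 = 10.111; σ = √10.111 = 3.180 days.
Z = (39 − 36) / 3.180 = 0.943
P(T ≤ 39) = Φ(0.943) ≈ 0.827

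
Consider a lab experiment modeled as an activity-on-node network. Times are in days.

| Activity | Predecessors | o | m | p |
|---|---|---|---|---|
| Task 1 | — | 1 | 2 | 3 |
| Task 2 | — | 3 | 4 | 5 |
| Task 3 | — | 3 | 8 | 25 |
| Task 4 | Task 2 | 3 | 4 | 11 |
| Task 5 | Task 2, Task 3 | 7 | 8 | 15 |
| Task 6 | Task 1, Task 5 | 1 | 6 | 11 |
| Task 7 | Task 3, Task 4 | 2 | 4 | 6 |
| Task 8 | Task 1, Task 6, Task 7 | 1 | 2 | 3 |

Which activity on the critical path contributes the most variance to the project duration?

Task 3

te_Task 1 = (1 + 4·2 + 3)/6 = 12/6 = 2; σ²_Task 1 = ((3−1)/6)² = 0.111
te_Task 2 = (3 + 4·4 + 5)/6 = 24/6 = 4; σ²_Task 2 = ((5−3)/6)² = 0.111
te_Task 3 = (3 + 4·8 + 25)/6 = 60/6 = 10; σ²_Task 3 = ((25−3)/6)² = 13.444
te_Task 4 = (3 + 4·4 + 11)/6 = 30/6 = 5; σ²_Task 4 = ((11−3)/6)² = 1.778
te_Task 5 = (7 + 4·8 + 15)/6 = 54/6 = 9; σ²_Task 5 = ((15−7)/6)² = 1.778
te_Task 6 = (1 + 4·6 + 11)/6 = 36/6 = 6; σ²_Task 6 = ((11−1)/6)² = 2.778
te_Task 7 = (2 + 4·4 + 6)/6 = 24/6 = 4; σ²_Task 7 = ((6−2)/6)² = 0.444
te_Task 8 = (1 + 4·2 + 3)/6 = 12/6 = 2; σ²_Task 8 = ((3−1)/6)² = 0.111

Forward pass:
ES_Task 1 = 0; EF_Task 1 = 2
ES_Task 2 = 0; EF_Task 2 = 4
ES_Task 3 = 0; EF_Task 3 = 10
ES_Task 4 = 4; EF_Task 4 = 4+5 = 9
ES_Task 5 = max(EF_Task 2=4, EF_Task 3=10) = 10; EF_Task 5 = 10+9 = 19
ES_Task 6 = max(EF_Task 1=2, EF_Task 5=19) = 19; EF_Task 6 = 19+6 = 25
ES_Task 7 = max(EF_Task 3=10, EF_Task 4=9) = 10; EF_Task 7 = 10+4 = 14
ES_Task 8 = max(EF_Task 1=2, EF_Task 6=25, EF_Task 7=14) = 25; EF_Task 8 = 25+2 = 27
Expected project duration μ = 27 days. Critical path: Task 3 → Task 5 → Task 6 → Task 8.

Variances on critical path: σ²_Task 3=13.444, σ²_Task 5=1.778, σ²_Task 6=2.778, σ²_Task 8=0.111.
Largest is σ²_Task 3 = 13.444.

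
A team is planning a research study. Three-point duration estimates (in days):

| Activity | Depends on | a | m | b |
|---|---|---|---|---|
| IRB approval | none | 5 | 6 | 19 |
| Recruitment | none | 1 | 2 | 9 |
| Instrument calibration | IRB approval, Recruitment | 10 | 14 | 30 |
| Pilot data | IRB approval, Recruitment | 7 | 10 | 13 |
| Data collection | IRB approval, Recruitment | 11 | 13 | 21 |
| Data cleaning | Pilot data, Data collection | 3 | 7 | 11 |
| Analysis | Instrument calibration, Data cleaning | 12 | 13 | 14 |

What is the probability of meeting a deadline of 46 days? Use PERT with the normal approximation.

0.896

te_IRB approval = (5 + 4·6 + 19)/6 = 48/6 = 8; σ²_IRB approval = ((19−5)/6)² = 5.444
te_Recruitment = (1 + 4·2 + 9)/6 = 18/6 = 3; σ²_Recruitment = ((9−1)/6)² = 1.778
te_Instrument calibration = (10 + 4·14 + 30)/6 = 96/6 = 16; σ²_Instrument calibration = ((30−10)/6)² = 11.111
te_Pilot data = (7 + 4·10 + 13)/6 = 60/6 = 10; σ²_Pilot data = ((13−7)/6)² = 1.000
te_Data collection = (11 + 4·13 + 21)/6 = 84/6 = 14; σ²_Data collection = ((21−11)/6)² = 2.778
te_Data cleaning = (3 + 4·7 + 11)/6 = 42/6 = 7; σ²_Data cleaning = ((11−3)/6)² = 1.778
te_Analysis = (12 + 4·13 + 14)/6 = 78/6 = 13; σ²_Analysis = ((14−12)/6)² = 0.111

Forward pass:
ES_IRB approval = 0; EF_IRB approval = 8
ES_Recruitment = 0; EF_Recruitment = 3
ES_Instrument calibration = max(EF_IRB approval=8, EF_Recruitment=3) = 8; EF_Instrument calibration = 8+16 = 24
ES_Pilot data = max(EF_IRB approval=8, EF_Recruitment=3) = 8; EF_Pilot data = 8+10 = 18
ES_Data collection = max(EF_IRB approval=8, EF_Recruitment=3) = 8; EF_Data collection = 8+14 = 22
ES_Data cleaning = max(EF_Pilot data=18, EF_Data collection=22) = 22; EF_Data cleaning = 22+7 = 29
ES_Analysis = max(EF_Instrument calibration=24, EF_Data cleaning=29) = 29; EF_Analysis = 29+13 = 42
Expected project duration μ = 42 days. Critical path: IRB approval → Data collection → Data cleaning → Analysis.

Variance along critical path = 5.444 + 2.778 + 1.778 + 0.111 = 10.111; σ = √10.111 = 3.180 days.
Z = (46 − 42) / 3.180 = 1.258
P(T ≤ 46) = Φ(1.258) ≈ 0.896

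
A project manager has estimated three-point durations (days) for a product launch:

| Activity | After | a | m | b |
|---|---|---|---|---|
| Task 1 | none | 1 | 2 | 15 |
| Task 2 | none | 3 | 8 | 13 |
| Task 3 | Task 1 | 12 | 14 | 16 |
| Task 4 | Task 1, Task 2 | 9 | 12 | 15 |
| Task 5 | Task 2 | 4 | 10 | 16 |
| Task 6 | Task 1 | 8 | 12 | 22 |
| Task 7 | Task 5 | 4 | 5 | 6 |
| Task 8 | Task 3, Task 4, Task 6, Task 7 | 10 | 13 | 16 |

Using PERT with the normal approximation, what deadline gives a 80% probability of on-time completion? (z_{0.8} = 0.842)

te_Task 1 = (1 + 4·2 + 15)/6 = 24/6 = 4; σ²_Task 1 = ((15−1)/6)² = 5.444
te_Task 2 = (3 + 4·8 + 13)/6 = 48/6 = 8; σ²_Task 2 = ((13−3)/6)² = 2.778
te_Task 3 = (12 + 4·14 + 16)/6 = 84/6 = 14; σ²_Task 3 = ((16−12)/6)² = 0.444
te_Task 4 = (9 + 4·12 + 15)/6 = 72/6 = 12; σ²_Task 4 = ((15−9)/6)² = 1.000
te_Task 5 = (4 + 4·10 + 16)/6 = 60/6 = 10; σ²_Task 5 = ((16−4)/6)² = 4.000
te_Task 6 = (8 + 4·12 + 22)/6 = 78/6 = 13; σ²_Task 6 = ((22−8)/6)² = 5.444
te_Task 7 = (4 + 4·5 + 6)/6 = 30/6 = 5; σ²_Task 7 = ((6−4)/6)² = 0.111
te_Task 8 = (10 + 4·13 + 16)/6 = 78/6 = 13; σ²_Task 8 = ((16−10)/6)² = 1.000

Forward pass:
ES_Task 1 = 0; EF_Task 1 = 4
ES_Task 2 = 0; EF_Task 2 = 8
ES_Task 3 = 4; EF_Task 3 = 4+14 = 18
ES_Task 4 = max(EF_Task 1=4, EF_Task 2=8) = 8; EF_Task 4 = 8+12 = 20
ES_Task 5 = 8; EF_Task 5 = 8+10 = 18
ES_Task 6 = 4; EF_Task 6 = 4+13 = 17
ES_Task 7 = 18; EF_Task 7 = 18+5 = 23
ES_Task 8 = max(EF_Task 3=18, EF_Task 4=20, EF_Task 6=17, EF_Task 7=23) = 23; EF_Task 8 = 23+13 = 36
Expected project duration μ = 36 days. Critical path: Task 2 → Task 5 → Task 7 → Task 8.

Variance along critical path = 2.778 + 4.000 + 0.111 + 1.000 = 7.889; σ = 2.809 days.
D = μ + z·σ = 36 + 0.842·2.809 = 38.4 days

38.4 days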